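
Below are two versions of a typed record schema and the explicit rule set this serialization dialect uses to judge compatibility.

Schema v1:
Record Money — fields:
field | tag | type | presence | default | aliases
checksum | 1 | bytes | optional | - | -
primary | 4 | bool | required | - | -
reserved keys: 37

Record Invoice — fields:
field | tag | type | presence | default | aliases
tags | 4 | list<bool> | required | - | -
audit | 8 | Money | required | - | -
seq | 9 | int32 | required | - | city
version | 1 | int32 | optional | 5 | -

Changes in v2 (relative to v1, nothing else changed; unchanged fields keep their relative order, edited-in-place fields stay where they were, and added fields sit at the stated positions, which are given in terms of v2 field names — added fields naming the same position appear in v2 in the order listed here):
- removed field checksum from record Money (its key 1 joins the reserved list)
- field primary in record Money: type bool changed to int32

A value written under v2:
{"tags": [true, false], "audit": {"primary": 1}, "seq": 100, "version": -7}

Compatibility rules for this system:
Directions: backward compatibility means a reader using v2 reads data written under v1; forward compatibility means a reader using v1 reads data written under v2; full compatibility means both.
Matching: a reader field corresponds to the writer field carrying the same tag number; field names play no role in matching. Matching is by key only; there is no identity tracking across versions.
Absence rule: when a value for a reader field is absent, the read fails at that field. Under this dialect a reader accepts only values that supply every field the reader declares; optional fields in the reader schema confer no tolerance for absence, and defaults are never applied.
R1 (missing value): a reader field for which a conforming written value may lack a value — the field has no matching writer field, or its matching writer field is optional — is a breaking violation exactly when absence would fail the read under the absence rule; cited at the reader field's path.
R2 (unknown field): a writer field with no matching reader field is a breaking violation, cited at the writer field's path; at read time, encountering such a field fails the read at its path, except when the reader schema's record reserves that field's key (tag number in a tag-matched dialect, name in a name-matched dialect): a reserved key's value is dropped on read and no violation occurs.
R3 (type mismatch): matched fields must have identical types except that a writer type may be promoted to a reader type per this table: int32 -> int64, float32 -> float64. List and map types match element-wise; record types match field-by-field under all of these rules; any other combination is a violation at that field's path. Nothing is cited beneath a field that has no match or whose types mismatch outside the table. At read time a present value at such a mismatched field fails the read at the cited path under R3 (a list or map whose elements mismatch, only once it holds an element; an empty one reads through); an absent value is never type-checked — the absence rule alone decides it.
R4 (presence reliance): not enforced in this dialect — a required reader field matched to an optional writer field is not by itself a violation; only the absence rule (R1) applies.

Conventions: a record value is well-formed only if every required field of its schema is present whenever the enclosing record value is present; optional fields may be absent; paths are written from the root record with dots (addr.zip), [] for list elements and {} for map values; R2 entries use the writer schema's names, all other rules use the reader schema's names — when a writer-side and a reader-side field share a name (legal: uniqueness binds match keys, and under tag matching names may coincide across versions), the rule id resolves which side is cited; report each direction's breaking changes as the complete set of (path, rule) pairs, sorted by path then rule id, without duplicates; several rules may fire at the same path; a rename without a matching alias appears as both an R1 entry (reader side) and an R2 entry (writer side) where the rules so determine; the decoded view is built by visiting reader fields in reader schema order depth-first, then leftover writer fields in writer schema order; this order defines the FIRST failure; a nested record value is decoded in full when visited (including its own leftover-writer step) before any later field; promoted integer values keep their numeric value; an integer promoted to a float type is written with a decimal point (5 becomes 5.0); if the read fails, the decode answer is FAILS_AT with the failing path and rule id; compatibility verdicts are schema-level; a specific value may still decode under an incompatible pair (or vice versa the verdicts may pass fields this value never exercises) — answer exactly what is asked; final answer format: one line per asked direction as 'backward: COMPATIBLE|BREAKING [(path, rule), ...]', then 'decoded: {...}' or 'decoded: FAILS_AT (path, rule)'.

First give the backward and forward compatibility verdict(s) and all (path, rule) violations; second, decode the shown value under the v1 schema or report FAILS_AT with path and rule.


each type pair in Invoice: writer, then reader
backward pass over Invoice, reader schema v2, writer schema v1:
  list<bool> -> list<bool>, writer required: tags aligns to tags
  Money -> Money, writer required: audit aligns to audit
  int32 -> int32, writer required: seq aligns to seq
  int32 -> int32, writer optional: version aligns to version
  bool -> int32, writer required: audit.primary aligns to audit.primary
  writer field audit.checksum has no reader counterpart
  breaking: (audit.primary, R3)
  breaking: (version, R1)
  => 2 violation(s): backward is BREAKING for Invoice
forward pass over Invoice, reader schema v1, writer schema v2:
  list<bool> -> list<bool>, writer required: tags aligns to tags
  Money -> Money, writer required: audit aligns to audit
  int32 -> int32, writer required: seq aligns to seq
  int32 -> int32, writer optional: version aligns to version
  audit.checksum: no writer match
  int32 -> bool, writer required: audit.primary aligns to audit.primary
  breaking: (audit.checksum, R1)
  breaking: (audit.primary, R3)
  breaking: (version, R1)
  => 3 violation(s): forward is BREAKING for Invoice
decode (reader v1):
  tags := [true, false]
  read fails at audit.checksum under R1 (no fill)
  => FAILS_AT (audit.checksum, R1)

backward: BREAKING [(audit.primary, R3), (version, R1)]; forward: BREAKING [(audit.checksum, R1), (audit.primary, R3), (version, R1)]; decoded: FAILS_AT (audit.checksum, R1)


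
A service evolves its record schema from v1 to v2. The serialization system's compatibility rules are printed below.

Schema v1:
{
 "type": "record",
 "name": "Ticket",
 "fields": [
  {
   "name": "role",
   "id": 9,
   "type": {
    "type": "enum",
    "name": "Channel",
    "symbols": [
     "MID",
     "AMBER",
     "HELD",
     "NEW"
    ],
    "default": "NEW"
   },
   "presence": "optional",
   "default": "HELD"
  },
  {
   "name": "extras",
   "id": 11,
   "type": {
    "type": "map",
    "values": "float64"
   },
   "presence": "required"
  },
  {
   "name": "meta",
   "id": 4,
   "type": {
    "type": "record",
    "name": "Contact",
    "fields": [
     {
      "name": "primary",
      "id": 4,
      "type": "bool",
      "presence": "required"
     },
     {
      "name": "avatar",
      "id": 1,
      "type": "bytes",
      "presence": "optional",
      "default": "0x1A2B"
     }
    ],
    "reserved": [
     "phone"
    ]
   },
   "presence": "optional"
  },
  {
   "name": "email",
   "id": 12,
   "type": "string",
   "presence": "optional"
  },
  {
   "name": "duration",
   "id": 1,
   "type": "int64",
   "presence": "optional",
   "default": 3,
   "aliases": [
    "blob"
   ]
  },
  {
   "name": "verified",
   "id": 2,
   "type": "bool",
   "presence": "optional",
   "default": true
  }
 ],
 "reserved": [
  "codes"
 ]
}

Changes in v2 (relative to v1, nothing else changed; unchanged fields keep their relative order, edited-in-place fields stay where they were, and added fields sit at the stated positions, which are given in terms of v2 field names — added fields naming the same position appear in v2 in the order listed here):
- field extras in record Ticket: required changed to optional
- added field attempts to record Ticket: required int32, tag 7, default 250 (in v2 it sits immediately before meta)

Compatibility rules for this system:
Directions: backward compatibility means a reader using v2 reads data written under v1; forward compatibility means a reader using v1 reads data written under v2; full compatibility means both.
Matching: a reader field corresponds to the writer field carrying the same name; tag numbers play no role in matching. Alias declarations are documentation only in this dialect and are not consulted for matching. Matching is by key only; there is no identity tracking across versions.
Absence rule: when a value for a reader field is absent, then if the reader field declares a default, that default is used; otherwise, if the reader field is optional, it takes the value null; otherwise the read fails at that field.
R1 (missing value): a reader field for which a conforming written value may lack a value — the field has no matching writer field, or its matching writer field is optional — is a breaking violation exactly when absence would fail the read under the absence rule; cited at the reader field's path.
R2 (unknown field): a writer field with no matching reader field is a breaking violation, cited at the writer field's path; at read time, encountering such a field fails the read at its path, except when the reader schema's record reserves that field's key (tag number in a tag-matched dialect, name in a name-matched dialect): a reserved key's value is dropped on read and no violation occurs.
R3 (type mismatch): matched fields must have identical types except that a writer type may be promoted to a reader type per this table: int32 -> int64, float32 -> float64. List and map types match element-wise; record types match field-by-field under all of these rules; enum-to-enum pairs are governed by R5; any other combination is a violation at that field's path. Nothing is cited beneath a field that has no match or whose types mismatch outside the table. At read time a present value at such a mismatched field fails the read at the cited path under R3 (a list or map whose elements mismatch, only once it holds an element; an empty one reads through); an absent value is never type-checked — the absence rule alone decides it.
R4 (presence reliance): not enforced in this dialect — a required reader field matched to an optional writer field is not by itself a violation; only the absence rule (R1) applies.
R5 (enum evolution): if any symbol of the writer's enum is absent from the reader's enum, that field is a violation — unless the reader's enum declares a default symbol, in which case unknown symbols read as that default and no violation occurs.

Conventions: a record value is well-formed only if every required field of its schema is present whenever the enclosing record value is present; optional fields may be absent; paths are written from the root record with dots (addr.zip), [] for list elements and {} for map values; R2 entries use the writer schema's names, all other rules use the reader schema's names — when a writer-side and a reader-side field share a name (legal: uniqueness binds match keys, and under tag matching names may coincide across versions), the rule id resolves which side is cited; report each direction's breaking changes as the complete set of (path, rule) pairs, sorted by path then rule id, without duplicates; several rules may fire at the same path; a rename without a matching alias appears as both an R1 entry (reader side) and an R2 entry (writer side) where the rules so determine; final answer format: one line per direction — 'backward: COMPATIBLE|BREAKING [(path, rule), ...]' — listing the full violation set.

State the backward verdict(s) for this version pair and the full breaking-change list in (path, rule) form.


arrows below run writer -> reader for Ticket
checking backward for Ticket: reader v2 against writer v1:
  role: paired with writer role (Channel -> Channel; writer optional)
  extras: paired with writer extras (map<string, float64> -> map<string, float64>; writer required)
  attempts: no writer-side match
  meta: paired with writer meta (Contact -> Contact; writer optional)
  email: paired with writer email (string -> string; writer optional)
  duration: paired with writer duration (int64 -> int64; writer optional)
  verified: paired with writer verified (bool -> bool; writer optional)
  meta.primary: paired with writer meta.primary (bool -> bool; writer required)
  meta.avatar: paired with writer meta.avatar (bytes -> bytes; writer optional)
  => backward: COMPATIBLE
diffs on Ticket not affecting the asked answer:
  field extras in record Ticket: required changed to optional -> affects forward compatibility only, which is not asked
  added field attempts to record Ticket: required int32, tag 7, default 250 (in v2 it sits immediately before meta) -> affects forward compatibility only, which is not asked

backward: COMPATIBLE []


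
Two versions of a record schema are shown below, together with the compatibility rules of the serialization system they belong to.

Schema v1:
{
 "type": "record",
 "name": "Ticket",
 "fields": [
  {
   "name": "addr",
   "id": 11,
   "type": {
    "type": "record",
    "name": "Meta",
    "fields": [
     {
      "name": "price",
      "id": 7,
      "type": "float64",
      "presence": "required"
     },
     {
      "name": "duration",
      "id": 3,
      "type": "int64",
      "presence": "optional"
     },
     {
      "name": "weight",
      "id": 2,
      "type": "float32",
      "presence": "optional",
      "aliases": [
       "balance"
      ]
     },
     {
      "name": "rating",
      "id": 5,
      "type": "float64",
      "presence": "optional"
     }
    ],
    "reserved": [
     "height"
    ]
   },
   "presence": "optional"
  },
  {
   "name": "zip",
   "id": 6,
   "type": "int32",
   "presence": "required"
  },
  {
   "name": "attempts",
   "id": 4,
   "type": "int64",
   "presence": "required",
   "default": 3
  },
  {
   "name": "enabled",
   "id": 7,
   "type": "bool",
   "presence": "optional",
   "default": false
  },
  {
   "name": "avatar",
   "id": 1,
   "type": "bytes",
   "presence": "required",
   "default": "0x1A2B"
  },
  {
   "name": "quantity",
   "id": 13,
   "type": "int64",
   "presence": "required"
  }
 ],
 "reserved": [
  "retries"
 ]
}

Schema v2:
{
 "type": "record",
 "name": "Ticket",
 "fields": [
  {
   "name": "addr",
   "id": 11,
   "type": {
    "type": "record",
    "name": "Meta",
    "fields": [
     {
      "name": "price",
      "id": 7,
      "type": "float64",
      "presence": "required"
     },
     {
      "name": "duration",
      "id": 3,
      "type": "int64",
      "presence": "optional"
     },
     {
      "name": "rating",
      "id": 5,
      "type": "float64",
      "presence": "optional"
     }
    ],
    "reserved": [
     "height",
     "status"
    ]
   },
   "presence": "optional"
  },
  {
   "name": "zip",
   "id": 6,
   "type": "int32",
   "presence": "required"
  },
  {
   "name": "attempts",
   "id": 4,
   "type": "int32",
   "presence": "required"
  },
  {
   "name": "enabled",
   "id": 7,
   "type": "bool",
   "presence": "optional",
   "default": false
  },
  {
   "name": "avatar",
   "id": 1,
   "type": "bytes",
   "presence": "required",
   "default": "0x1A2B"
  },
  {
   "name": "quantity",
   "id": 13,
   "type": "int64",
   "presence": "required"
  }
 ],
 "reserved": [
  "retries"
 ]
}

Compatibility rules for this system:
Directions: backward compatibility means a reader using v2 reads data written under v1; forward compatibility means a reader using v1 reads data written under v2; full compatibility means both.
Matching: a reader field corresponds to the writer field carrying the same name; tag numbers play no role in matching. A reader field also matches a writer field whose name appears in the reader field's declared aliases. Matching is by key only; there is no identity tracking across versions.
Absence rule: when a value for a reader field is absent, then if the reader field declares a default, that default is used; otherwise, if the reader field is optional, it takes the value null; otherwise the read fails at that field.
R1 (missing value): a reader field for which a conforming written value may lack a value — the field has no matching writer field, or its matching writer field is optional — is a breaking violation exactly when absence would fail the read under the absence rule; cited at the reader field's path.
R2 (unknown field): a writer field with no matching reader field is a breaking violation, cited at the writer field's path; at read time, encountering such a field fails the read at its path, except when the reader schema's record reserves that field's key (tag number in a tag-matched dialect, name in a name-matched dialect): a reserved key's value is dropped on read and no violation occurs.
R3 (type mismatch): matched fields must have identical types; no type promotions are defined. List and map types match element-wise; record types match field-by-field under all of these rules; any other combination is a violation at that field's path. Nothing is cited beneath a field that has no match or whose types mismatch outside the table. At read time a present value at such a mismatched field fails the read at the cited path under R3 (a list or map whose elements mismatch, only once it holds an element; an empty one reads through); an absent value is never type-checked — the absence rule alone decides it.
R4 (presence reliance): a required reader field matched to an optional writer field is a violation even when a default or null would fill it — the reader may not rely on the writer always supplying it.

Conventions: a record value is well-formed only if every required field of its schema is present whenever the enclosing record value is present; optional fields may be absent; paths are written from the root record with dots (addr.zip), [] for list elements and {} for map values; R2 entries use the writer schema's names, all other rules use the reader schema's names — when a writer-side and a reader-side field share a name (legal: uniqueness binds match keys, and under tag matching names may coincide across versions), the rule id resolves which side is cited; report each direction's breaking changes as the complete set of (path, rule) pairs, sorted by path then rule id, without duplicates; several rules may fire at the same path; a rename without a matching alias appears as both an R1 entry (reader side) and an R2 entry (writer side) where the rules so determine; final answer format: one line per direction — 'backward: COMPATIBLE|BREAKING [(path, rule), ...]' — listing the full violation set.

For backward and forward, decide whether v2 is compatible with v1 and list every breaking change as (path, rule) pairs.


in Ticket below, arrows point writer -> reader
backward pass over Ticket, reader schema v2, writer schema v1:
  Meta -> Meta, writer optional: addr aligns to addr
  int32 -> int32, writer required: zip aligns to zip
  int64 -> int32, writer required: attempts aligns to attempts
  bool -> bool, writer optional: enabled aligns to enabled
  bytes -> bytes, writer required: avatar aligns to avatar
  int64 -> int64, writer required: quantity aligns to quantity
  float64 -> float64, writer required: addr.price aligns to addr.price
  int64 -> int64, writer optional: addr.duration aligns to addr.duration
  float64 -> float64, writer optional: addr.rating aligns to addr.rating
  addr.weight (writer side), unknown to reader
  violation R2 at addr.weight
  violation R3 at attempts
  => 2 violation(s): backward is BREAKING for Ticket
forward pass over Ticket, reader schema v1, writer schema v2:
  Meta -> Meta, writer optional: addr aligns to addr
  int32 -> int32, writer required: zip aligns to zip
  int32 -> int64, writer required: attempts aligns to attempts
  bool -> bool, writer optional: enabled aligns to enabled
  bytes -> bytes, writer required: avatar aligns to avatar
  int64 -> int64, writer required: quantity aligns to quantity
  float64 -> float64, writer required: addr.price aligns to addr.price
  int64 -> int64, writer optional: addr.duration aligns to addr.duration
  addr.weight has no writer counterpart
  float64 -> float64, writer optional: addr.rating aligns to addr.rating
  violation R3 at attempts
  => 1 violation(s): forward is BREAKING for Ticket

backward: BREAKING [(addr.weight, R2), (attempts, R3)]; forward: BREAKING [(attempts, R3)]


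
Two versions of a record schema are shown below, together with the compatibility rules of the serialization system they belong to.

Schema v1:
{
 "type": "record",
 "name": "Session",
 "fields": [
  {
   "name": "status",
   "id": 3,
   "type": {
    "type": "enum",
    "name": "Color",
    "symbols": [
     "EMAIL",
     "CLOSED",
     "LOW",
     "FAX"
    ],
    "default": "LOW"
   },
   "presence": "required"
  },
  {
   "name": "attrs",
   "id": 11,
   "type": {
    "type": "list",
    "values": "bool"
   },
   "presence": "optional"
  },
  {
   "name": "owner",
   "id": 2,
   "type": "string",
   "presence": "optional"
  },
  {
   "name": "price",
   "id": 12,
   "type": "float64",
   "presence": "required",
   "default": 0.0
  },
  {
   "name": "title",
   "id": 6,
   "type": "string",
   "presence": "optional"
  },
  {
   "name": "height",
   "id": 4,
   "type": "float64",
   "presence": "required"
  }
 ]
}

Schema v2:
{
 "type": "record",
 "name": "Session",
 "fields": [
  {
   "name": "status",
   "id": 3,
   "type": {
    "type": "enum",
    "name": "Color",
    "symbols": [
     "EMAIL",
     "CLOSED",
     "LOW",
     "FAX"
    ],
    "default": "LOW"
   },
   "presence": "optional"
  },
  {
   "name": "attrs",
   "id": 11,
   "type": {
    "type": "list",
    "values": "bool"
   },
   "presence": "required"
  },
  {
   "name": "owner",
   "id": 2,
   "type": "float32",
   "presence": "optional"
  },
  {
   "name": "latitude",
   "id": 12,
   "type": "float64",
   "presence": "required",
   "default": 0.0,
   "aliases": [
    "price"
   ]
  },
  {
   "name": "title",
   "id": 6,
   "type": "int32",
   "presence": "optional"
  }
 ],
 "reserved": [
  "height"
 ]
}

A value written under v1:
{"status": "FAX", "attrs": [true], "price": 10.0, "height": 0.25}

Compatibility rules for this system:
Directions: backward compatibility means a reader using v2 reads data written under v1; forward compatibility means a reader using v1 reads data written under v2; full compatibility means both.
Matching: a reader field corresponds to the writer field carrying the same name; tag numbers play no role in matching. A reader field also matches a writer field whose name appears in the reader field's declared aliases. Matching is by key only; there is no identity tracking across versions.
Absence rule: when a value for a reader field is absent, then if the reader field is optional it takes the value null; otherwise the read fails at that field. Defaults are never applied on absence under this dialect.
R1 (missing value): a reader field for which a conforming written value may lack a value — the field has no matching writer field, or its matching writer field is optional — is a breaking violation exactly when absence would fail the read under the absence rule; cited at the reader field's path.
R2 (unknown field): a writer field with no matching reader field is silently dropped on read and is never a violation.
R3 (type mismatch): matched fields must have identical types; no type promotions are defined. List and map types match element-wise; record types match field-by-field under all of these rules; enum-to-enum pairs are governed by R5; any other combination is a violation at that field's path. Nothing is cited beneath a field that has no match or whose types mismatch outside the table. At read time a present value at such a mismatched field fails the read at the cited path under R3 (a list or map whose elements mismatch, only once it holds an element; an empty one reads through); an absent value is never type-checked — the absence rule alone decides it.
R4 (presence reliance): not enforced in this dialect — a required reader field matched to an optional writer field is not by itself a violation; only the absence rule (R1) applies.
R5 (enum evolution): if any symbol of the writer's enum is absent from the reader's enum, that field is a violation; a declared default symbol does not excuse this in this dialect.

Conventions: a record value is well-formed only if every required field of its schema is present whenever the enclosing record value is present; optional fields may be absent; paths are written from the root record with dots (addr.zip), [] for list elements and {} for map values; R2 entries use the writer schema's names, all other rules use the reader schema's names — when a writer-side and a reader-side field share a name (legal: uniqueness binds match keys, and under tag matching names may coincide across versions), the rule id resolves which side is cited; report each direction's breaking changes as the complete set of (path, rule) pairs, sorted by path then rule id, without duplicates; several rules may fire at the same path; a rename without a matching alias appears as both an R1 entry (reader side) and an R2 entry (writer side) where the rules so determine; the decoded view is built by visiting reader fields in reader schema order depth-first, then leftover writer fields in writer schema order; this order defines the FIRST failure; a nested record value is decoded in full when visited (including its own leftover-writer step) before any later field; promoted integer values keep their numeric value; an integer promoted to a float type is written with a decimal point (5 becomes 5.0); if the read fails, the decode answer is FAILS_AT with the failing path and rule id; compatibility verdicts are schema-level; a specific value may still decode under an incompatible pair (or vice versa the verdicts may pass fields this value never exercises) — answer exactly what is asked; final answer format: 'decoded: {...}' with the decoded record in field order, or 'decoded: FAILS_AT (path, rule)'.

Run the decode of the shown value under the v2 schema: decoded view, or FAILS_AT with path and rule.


each type pair in Session: writer, then reader
migrating the Session value to v2:
  status := "FAX"
  attrs := [true]
  owner := null (missing; optional => null)
  latitude := 10.0 (from writer price)
  title := null (missing; optional => null)
  writer height: no reader field; dropped
  => decoded: {"status": "FAX", "attrs": [true], "owner": null, "latitude": 10.0, "title": null}
ruling out the remaining Session differences:
  field title in record Session: type string changed to int32 -> matters for Session compatibility verdicts, not for this value's decode
  field owner in record Session: type string changed to float32 -> matters for Session compatibility verdicts, not for this value's decode
  field status in record Session: required changed to optional -> matters for Session compatibility verdicts, not for this value's decode
  field attrs in record Session: optional changed to required -> matters for Session compatibility verdicts, not for this value's decode

decoded: {"status": "FAX", "attrs": [true], "owner": null, "latitude": 10.0, "title": null}


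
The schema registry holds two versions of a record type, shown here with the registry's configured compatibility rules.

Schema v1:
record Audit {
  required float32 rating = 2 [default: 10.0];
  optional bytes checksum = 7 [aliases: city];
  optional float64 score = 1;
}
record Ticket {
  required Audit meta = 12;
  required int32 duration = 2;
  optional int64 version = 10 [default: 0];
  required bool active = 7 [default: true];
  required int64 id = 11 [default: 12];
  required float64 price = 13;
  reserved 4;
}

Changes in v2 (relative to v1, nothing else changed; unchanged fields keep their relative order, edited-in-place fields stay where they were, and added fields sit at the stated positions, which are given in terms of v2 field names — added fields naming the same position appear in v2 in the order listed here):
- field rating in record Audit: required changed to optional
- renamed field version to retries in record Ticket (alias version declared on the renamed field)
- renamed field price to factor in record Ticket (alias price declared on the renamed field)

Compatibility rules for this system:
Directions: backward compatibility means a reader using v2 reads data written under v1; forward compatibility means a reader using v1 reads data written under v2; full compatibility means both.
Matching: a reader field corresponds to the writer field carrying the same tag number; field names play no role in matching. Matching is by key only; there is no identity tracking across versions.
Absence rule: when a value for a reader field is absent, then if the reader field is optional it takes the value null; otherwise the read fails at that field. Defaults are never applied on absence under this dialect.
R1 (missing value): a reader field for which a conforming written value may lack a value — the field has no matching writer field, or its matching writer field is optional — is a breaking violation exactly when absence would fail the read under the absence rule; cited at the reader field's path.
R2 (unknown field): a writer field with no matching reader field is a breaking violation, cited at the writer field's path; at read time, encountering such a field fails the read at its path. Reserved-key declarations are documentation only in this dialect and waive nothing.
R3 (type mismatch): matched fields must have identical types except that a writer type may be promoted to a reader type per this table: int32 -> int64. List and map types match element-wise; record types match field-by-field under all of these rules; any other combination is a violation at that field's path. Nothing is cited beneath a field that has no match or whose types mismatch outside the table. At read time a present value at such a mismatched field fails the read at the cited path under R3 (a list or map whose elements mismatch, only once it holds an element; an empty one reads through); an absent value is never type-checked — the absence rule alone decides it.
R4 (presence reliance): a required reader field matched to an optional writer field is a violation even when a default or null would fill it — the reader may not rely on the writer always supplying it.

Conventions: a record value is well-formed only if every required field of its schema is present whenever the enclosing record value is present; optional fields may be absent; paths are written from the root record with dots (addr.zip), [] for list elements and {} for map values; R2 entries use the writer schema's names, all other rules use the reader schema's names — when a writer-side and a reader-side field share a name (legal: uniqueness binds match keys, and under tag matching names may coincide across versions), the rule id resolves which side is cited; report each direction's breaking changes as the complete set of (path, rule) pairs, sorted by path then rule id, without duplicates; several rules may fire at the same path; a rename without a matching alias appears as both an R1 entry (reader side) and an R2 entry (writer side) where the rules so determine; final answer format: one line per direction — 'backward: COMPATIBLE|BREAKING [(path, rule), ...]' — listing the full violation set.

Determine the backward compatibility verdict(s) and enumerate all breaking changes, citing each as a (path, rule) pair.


in Ticket below, arrows point writer -> reader
backward analysis of Ticket with v2 as reader and v1 as writer:
  Audit -> Audit, writer required: meta aligns to meta
  int32 -> int32, writer required: duration aligns to duration
  int64 -> int64, writer optional: retries aligns to version
  bool -> bool, writer required: active aligns to active
  int64 -> int64, writer required: id aligns to id
  float64 -> float64, writer required: factor aligns to price
  float32 -> float32, writer required: meta.rating aligns to meta.rating
  bytes -> bytes, writer optional: meta.checksum aligns to meta.checksum
  float64 -> float64, writer optional: meta.score aligns to meta.score
  => backward: COMPATIBLE
the other Ticket changes do not affect what is asked:
  field rating in record Audit: required changed to optional -> affects forward compatibility only, which is not asked
  renamed field version to retries in record Ticket (alias version declared on the renamed field) -> fires no rule on Ticket, leaving the asked answer as it is
  renamed field price to factor in record Ticket (alias price declared on the renamed field) -> fires no rule on Ticket, leaving the asked answer as it is

backward: COMPATIBLE []


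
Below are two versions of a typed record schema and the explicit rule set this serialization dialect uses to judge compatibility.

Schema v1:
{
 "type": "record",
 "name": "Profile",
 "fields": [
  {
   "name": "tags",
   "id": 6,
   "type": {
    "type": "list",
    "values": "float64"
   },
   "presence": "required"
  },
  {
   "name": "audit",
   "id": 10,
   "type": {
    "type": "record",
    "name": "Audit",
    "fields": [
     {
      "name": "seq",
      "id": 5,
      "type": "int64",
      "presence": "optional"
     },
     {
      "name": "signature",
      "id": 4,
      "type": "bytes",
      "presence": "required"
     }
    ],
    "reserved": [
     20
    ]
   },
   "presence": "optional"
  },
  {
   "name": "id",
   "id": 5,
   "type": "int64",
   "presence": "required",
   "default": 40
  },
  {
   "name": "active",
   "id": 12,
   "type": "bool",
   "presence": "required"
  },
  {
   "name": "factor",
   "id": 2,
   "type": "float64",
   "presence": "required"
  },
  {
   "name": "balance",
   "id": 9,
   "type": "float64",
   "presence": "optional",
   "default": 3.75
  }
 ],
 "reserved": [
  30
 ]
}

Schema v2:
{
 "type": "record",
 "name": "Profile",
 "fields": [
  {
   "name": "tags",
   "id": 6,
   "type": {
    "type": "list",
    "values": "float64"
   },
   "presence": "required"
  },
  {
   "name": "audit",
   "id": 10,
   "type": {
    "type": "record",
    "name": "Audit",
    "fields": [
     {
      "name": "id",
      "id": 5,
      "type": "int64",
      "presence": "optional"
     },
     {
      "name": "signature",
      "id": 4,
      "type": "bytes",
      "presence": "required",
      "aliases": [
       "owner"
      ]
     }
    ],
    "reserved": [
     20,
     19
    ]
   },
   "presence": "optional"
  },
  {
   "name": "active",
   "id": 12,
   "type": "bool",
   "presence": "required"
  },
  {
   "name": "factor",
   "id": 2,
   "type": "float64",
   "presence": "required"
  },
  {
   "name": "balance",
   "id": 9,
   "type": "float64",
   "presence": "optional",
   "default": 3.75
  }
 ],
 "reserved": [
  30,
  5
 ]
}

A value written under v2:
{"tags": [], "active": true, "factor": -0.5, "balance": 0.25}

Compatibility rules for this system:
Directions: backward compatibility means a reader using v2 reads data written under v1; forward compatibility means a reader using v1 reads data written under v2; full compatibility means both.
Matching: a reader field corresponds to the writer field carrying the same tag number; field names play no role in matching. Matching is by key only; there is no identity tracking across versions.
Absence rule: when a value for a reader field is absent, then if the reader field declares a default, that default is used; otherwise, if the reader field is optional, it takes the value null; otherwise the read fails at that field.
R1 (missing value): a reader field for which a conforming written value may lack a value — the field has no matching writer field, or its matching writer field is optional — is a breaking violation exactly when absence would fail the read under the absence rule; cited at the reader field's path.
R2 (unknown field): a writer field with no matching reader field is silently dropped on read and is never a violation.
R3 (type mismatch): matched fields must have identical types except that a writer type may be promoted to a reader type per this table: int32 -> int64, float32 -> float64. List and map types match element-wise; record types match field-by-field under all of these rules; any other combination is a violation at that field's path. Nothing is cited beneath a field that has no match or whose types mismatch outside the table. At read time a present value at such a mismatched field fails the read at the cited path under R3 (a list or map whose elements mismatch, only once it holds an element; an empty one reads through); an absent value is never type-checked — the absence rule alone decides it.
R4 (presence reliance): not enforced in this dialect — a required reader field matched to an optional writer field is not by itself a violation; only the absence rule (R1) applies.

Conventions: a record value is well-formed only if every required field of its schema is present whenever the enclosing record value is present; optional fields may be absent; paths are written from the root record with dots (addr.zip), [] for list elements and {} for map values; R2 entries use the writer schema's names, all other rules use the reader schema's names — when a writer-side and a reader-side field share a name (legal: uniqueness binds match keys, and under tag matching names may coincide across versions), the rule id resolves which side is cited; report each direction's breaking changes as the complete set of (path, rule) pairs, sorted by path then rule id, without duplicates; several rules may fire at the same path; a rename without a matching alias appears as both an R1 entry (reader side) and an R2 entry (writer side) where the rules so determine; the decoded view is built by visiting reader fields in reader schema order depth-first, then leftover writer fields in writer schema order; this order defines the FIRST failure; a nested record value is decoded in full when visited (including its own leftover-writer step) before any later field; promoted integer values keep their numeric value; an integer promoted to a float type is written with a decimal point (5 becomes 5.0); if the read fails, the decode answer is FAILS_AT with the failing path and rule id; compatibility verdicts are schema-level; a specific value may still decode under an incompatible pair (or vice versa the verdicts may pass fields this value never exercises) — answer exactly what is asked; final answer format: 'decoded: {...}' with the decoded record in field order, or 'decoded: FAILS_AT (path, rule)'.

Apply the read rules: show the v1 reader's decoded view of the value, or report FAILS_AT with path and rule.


decoded: {"tags": [], "audit": null, "id": 40, "active": true, "factor": -0.5, "balance": 0.25}

the writer's type comes first in each Profile pair
migrating the Profile value to v1:
  tags := []
  audit := null (absent, optional -> null)
  id := 40 (absent -> default)
  active := true
  factor := -0.5
  balance := 0.25
  => decoded: {"tags": [], "audit": null, "id": 40, "active": true, "factor": -0.5, "balance": 0.25}
remaining Profile differences; none change what is asked:
  renamed field seq to id in record Audit -> triggers nothing under the printed rules; the Profile answer is the same either way
  removed field id from record Profile (its key 5 joins the reserved list) -> triggers nothing under the printed rules; the Profile answer is the same either way


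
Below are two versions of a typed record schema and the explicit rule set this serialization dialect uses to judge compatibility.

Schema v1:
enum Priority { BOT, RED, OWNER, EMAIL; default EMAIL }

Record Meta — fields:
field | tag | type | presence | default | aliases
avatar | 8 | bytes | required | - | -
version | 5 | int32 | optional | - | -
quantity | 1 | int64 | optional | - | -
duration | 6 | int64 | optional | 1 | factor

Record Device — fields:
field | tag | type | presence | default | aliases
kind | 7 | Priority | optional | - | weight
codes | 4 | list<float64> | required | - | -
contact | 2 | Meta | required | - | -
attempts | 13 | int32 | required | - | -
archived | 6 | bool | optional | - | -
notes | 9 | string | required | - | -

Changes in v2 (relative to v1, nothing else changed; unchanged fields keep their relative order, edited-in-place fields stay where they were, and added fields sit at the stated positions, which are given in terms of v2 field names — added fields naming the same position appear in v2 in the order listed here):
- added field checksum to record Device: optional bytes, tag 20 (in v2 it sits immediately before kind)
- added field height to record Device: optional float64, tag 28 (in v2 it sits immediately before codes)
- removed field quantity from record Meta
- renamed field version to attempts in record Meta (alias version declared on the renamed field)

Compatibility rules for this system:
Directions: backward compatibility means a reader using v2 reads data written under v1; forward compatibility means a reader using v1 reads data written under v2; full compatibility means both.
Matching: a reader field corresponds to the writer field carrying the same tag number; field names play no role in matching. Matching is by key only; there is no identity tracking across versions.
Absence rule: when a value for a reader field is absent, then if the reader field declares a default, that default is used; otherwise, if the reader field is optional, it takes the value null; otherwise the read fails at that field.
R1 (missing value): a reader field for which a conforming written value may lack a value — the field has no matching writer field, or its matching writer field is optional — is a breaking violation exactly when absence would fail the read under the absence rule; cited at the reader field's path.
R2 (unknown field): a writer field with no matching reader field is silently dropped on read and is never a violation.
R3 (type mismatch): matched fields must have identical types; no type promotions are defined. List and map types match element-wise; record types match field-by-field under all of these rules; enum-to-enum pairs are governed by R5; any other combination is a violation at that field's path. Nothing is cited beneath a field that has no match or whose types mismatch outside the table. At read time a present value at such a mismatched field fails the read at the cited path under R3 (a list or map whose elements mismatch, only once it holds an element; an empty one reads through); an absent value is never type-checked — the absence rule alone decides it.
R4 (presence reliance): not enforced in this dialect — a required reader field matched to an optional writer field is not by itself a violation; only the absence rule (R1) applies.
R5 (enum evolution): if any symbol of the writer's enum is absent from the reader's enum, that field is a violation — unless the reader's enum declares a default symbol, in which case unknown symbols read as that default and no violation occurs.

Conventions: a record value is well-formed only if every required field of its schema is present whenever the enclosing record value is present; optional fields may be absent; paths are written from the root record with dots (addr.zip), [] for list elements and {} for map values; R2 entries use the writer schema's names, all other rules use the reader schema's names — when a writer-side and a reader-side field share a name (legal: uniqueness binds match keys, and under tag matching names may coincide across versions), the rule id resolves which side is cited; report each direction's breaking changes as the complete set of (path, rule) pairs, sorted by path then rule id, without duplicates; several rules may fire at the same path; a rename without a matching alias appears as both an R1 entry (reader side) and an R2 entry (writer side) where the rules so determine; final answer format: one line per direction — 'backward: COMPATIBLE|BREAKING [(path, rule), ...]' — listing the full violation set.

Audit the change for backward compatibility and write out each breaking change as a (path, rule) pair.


backward: COMPATIBLE []

the writer's type comes first in each Device pair
backward analysis of Device with v2 as reader and v1 as writer:
  checksum: no writer-side match
  kind: paired with writer kind (Priority -> Priority; writer optional)
  height: no writer-side match
  codes: paired with writer codes (list<float64> -> list<float64>; writer required)
  contact: paired with writer contact (Meta -> Meta; writer required)
  attempts: paired with writer attempts (int32 -> int32; writer required)
  archived: paired with writer archived (bool -> bool; writer optional)
  notes: paired with writer notes (string -> string; writer required)
  contact.avatar: paired with writer contact.avatar (bytes -> bytes; writer required)
  contact.attempts: paired with writer contact.version (int32 -> int32; writer optional)
  contact.duration: paired with writer contact.duration (int64 -> int64; writer optional)
  writer contact.quantity: unknown to reader
  => backward: COMPATIBLE
diffs on Device not affecting the asked answer:
  added field checksum to record Device: optional bytes, tag 20 (in v2 it sits immediately before kind) -> triggers nothing under Device's printed rules — same verdict
  added field height to record Device: optional float64, tag 28 (in v2 it sits immediately before codes) -> triggers nothing under Device's printed rules — same verdict
  removed field quantity from record Meta -> triggers nothing under Device's printed rules — same verdict
  renamed field version to attempts in record Meta (alias version declared on the renamed field) -> triggers nothing under Device's printed rules — same verdict
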